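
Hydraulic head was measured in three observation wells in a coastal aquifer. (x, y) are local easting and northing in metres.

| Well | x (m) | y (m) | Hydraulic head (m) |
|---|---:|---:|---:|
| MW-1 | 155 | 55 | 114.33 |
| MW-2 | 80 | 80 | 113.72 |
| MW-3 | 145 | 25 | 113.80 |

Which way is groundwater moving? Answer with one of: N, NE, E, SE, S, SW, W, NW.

Taking MW-1 as reference: MW-2−MW-1 = (-75, 25, -0.61); MW-3−MW-1 = (-10, -30, -0.53).
Solve a·Δx + b·Δy = Δh: det = (-75)·(-30) − (-10)·25 = 2500.
∂h/∂x = [(-0.61)·(-30) − (-0.53)·25] / 2500 = +0.01262
∂h/∂y = [(-75)·(-0.53) − (-10)·(-0.61)] / 2500 = +0.01346
Flow = −∇h = (-0.01262 east, -0.01346 north), which points southwest.

SW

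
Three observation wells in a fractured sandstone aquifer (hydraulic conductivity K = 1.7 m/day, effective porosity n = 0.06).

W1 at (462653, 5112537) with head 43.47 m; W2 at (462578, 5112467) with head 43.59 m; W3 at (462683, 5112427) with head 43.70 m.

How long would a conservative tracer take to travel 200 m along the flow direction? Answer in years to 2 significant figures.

With h = a·x + b·y + c and W1 as origin, the differences give:
  (-75)·a + (-70)·b = +0.12
  30·a + (-110)·b = +0.23
Eliminate b (×(-110) and ×(-70), subtract): 10350·a = 2.900 → a = ∂h/∂x = +0.0002802
Back-substitute: b = ∂h/∂y = -0.002014.
|∇h| = √(0.0002802² + -0.002014²) = 0.002033
Seepage velocity v = K·i/n = 1.7 × 0.002033 / 0.06 = 0.0576 m/day.
t = 200 / 0.0576 = 3472 days = 9.51 years.

9.5 years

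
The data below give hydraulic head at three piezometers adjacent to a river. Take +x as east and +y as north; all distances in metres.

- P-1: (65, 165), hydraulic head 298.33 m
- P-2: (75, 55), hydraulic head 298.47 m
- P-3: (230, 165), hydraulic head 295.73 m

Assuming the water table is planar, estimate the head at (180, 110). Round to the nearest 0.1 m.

Differences from P-1: to P-2 (Δx, Δy, Δh) = (10, -110, +0.14); to P-3 = (165, 0, -2.60).
Solve a·Δx + b·Δy = Δh: det = 10·0 − 165·(-110) = 18150.
∂h/∂x = [(+0.14)·0 − (-2.60)·(-110)] / 18150 = -0.01576
∂h/∂y = [10·(-2.60) − 165·(+0.14)] / 18150 = -0.002705
h(180, 110) = 298.33 + (-0.01576)·(115) + (-0.002705)·(-55) = 298.33 -1.812 +0.149 = 296.667 m.

296.7 m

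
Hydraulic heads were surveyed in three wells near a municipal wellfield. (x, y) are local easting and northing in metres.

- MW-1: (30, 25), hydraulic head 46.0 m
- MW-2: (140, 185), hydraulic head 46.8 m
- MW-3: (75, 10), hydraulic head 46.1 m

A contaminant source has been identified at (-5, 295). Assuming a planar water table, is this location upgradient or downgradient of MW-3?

Taking MW-1 as reference: MW-2−MW-1 = (110, 160, +0.8); MW-3−MW-1 = (45, -15, +0.1).
Determinant of the coordinate differences = 110·(-15) − 45·160 = -8850.
∂h/∂x = [(+0.8)·(-15) − (+0.1)·160] / -8850 = +0.003164
∂h/∂y = [110·(+0.1) − 45·(+0.8)] / -8850 = +0.002825
Head at (-5, 295) = 46.0 + (+0.003164)·(-35) + (+0.002825)·(270) = 46.65 m.
That is higher than the 46.1 m at MW-3, so the point is upgradient.

upgradient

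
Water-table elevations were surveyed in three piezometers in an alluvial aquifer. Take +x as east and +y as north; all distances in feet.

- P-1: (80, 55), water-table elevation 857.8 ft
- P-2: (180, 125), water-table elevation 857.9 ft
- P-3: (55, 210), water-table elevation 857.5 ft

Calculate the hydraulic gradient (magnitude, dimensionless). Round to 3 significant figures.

0.00265

Three-point gradient (reference P-1): Δ to P-2 = (100, 70, +0.1), Δ to P-3 = (-25, 155, -0.3).
∂h/∂x = +0.002116, ∂h/∂y = -0.001594 (det = 17250).
|∇h| = √(0.002116² + -0.001594²) = 0.002649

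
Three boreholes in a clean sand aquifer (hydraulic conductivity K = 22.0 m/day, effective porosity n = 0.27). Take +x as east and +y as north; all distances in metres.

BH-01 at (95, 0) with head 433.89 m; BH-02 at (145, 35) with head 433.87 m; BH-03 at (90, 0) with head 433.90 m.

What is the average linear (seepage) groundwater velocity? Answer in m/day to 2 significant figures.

With h = a·x + b·y + c and BH-01 as origin, the differences give:
  50·a + 35·b = -0.02
  (-5)·a + 0·b = +0.01
Eliminate b (×0 and ×35, subtract): 175·a = -0.350 → a = ∂h/∂x = -0.002000
Back-substitute: b = ∂h/∂y = +0.002286.
|∇h| = √(-0.002000² + 0.002286²) = 0.003037
Seepage velocity v = K·i/n = 22.0 × 0.003037 / 0.27 = 0.2475 m/day.

0.25 m/day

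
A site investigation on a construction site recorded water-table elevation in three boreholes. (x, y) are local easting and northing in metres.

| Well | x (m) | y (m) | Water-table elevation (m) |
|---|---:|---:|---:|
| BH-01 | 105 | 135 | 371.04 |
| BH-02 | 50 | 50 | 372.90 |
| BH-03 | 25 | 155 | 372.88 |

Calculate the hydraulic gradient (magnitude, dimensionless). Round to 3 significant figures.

Three-point gradient (reference BH-01): Δ to BH-02 = (-55, -85, +1.86), Δ to BH-03 = (-80, 20, +1.84).
∂h/∂x = -0.02451, ∂h/∂y = -0.006025 (det = -7900).
|∇h| = √(-0.02451² + -0.006025²) = 0.02524

0.0252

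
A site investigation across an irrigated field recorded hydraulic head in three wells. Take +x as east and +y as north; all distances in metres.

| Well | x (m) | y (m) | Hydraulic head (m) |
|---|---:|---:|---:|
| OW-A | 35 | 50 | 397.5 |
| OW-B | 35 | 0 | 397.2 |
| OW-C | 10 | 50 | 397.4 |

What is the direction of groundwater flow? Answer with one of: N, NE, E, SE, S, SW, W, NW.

SW

Differences from OW-A: to OW-B (Δx, Δy, Δh) = (0, -50, -0.3); to OW-C = (-25, 0, -0.1).
Solve a·Δx + b·Δy = Δh: det = 0·0 − (-25)·(-50) = -1250.
∂h/∂x = [(-0.3)·0 − (-0.1)·(-50)] / -1250 = +0.004000
∂h/∂y = [0·(-0.1) − (-25)·(-0.3)] / -1250 = +0.006000
Flow = −∇h = (-0.004000 east, -0.006000 north), which points southwest.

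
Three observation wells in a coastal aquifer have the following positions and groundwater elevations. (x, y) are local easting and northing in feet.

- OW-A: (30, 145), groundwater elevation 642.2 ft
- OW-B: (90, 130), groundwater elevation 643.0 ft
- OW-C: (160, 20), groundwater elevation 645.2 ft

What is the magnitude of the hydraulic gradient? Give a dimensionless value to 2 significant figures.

Differences from OW-A: to OW-B (Δx, Δy, Δh) = (60, -15, +0.8); to OW-C = (130, -125, +3.0).
Solve a·Δx + b·Δy = Δh: det = 60·(-125) − 130·(-15) = -5550.
∂h/∂x = [(+0.8)·(-125) − (+3.0)·(-15)] / -5550 = +0.009910
∂h/∂y = [60·(+3.0) − 130·(+0.8)] / -5550 = -0.01369
|∇h| = √(0.009910² + -0.01369²) = 0.0169

0.017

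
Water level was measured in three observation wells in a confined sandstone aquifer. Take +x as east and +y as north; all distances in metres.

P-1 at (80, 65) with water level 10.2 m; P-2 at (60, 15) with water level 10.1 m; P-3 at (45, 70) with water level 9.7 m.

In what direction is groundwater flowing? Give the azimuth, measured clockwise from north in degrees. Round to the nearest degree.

284°

Differences from P-1: to P-2 (Δx, Δy, Δh) = (-20, -50, -0.1); to P-3 = (-35, 5, -0.5).
Determinant of the coordinate differences = (-20)·5 − (-35)·(-50) = -1850.
∂h/∂x = [(-0.1)·5 − (-0.5)·(-50)] / -1850 = +0.01378
∂h/∂y = [(-20)·(-0.5) − (-35)·(-0.1)] / -1850 = -0.003514
Flow direction (−∇h) has components (-0.01378 E, +0.003514 N).
Azimuth = atan2(E, N) = atan2(-0.01378, +0.003514) = 284.3° ≈ 284°.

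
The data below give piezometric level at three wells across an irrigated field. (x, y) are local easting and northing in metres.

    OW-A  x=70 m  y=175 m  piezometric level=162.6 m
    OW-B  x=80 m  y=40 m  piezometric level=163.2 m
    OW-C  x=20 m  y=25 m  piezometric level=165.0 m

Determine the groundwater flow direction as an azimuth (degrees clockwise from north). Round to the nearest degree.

With h = a·x + b·y + c and OW-A as origin, the differences give:
  10·a + (-135)·b = +0.6
  (-50)·a + (-150)·b = +2.4
Eliminate b (×(-150) and ×(-135), subtract): -8250·a = 234.00 → a = ∂h/∂x = -0.02836
Back-substitute: b = ∂h/∂y = -0.006545.
Flow direction (−∇h) has components (+0.02836 E, +0.006545 N).
Azimuth = atan2(E, N) = atan2(+0.02836, +0.006545) = 77.0° ≈ 077°.

077°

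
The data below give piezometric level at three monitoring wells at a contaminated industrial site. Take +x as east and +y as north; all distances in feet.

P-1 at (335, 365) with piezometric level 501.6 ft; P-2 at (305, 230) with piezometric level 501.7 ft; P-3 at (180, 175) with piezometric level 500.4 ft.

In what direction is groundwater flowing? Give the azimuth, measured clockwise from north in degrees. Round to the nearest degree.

Three-point gradient (reference P-1): Δ to P-2 = (-30, -135, +0.1), Δ to P-3 = (-155, -190, -1.2).
∂h/∂x = +0.01189, ∂h/∂y = -0.003383 (det = -15225).
Flow direction (−∇h) has components (-0.01189 E, +0.003383 N).
Azimuth = atan2(E, N) = atan2(-0.01189, +0.003383) = 285.9° ≈ 286°.

286°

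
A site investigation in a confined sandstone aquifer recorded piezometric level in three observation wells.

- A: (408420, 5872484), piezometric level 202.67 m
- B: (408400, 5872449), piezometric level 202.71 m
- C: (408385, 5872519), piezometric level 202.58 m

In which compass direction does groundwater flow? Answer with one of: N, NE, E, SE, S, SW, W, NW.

Taking A as reference: B−A = (-20, -35, +0.04); C−A = (-35, 35, -0.09).
Determinant of the coordinate differences = (-20)·35 − (-35)·(-35) = -1925.
∂h/∂x = [(+0.04)·35 − (-0.09)·(-35)] / -1925 = +0.0009091
∂h/∂y = [(-20)·(-0.09) − (-35)·(+0.04)] / -1925 = -0.001662
Flow = −∇h = (-0.0009091 east, +0.001662 north), which points northwest.

NW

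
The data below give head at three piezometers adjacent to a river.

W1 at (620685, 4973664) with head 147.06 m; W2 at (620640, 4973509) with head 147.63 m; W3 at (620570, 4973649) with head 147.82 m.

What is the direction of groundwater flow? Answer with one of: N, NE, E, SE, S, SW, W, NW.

Differences from W1: to W2 (Δx, Δy, Δh) = (-45, -155, +0.57); to W3 = (-115, -15, +0.76).
Solve a·Δx + b·Δy = Δh: det = (-45)·(-15) − (-115)·(-155) = -17150.
∂h/∂x = [(+0.57)·(-15) − (+0.76)·(-155)] / -17150 = -0.006370
∂h/∂y = [(-45)·(+0.76) − (-115)·(+0.57)] / -17150 = -0.001828
Flow = −∇h = (+0.006370 east, +0.001828 north), which points east.

E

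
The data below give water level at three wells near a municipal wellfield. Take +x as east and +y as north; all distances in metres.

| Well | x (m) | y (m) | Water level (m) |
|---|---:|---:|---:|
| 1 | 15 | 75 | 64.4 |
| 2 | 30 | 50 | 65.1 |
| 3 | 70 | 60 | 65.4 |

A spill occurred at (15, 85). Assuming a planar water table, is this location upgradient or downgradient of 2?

Differences from 1: to 2 (Δx, Δy, Δh) = (15, -25, +0.7); to 3 = (55, -15, +1.0).
Determinant of the coordinate differences = 15·(-15) − 55·(-25) = 1150.
∂h/∂x = [(+0.7)·(-15) − (+1.0)·(-25)] / 1150 = +0.01261
∂h/∂y = [15·(+1.0) − 55·(+0.7)] / 1150 = -0.02043
Head at (15, 85) = 64.4 + (+0.01261)·(0) + (-0.02043)·(10) = 64.20 m.
That is lower than the 65.1 m at 2, so the point is downgradient.

downgradient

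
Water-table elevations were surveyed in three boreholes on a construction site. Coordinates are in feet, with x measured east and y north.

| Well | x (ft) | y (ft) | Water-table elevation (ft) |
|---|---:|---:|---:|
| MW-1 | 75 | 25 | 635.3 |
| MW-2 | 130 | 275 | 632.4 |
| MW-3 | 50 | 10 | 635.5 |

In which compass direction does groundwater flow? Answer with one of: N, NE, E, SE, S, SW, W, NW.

N

Taking MW-1 as reference: MW-2−MW-1 = (55, 250, -2.9); MW-3−MW-1 = (-25, -15, +0.2).
Determinant of the coordinate differences = 55·(-15) − (-25)·250 = 5425.
∂h/∂x = [(-2.9)·(-15) − (+0.2)·250] / 5425 = -0.001198
∂h/∂y = [55·(+0.2) − (-25)·(-2.9)] / 5425 = -0.01134
Flow = −∇h = (+0.001198 east, +0.01134 north), which points north.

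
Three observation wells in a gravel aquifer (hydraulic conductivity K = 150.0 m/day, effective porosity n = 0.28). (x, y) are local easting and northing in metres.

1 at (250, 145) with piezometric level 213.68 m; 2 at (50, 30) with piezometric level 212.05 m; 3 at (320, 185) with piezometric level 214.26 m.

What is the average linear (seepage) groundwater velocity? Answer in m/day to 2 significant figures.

26 m/day

With h = a·x + b·y + c and 1 as origin, the differences give:
  (-200)·a + (-115)·b = -1.63
  70·a + 40·b = +0.58
Eliminate b (×40 and ×(-115), subtract): 50·a = 1.500 → a = ∂h/∂x = +0.03000
Back-substitute: b = ∂h/∂y = -0.03800.
|∇h| = √(0.03000² + -0.03800²) = 0.04841
Seepage velocity v = K·i/n = 150.0 × 0.04841 / 0.28 = 25.93 m/day.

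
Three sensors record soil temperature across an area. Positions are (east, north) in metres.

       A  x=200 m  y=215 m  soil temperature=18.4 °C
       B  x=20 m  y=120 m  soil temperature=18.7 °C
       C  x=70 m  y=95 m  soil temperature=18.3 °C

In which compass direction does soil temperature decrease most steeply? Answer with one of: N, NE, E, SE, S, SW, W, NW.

SE

With T = a·x + b·y + c and A as origin, the differences give:
  (-180)·a + (-95)·b = +0.3
  (-130)·a + (-120)·b = -0.1
Eliminate b (×(-120) and ×(-95), subtract): 9250·a = -45.50 → a = ∂T/∂x = -0.004919
Back-substitute: b = ∂T/∂y = +0.006162.
Steepest decrease is along −∇f = (+0.004919 E, -0.006162 N) → southeast.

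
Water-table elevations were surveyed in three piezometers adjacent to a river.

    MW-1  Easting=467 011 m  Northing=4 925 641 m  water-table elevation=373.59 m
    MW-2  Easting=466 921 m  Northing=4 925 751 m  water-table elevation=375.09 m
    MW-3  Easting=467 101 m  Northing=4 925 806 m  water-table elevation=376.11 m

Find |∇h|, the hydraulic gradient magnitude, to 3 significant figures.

0.0147

With h = a·x + b·y + c and MW-1 as origin, the differences give:
  (-90)·a + 110·b = +1.50
  90·a + 165·b = +2.52
Eliminate b (×165 and ×110, subtract): -24750·a = -29.700 → a = ∂h/∂x = +0.001200
Back-substitute: b = ∂h/∂y = +0.01462.
|∇h| = √(0.001200² + 0.01462²) = 0.01467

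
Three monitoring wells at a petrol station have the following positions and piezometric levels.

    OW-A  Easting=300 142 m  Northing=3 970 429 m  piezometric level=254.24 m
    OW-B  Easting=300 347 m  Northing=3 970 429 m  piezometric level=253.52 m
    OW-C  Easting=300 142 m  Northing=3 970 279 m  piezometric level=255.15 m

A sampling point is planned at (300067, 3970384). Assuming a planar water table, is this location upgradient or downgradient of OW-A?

∂h/∂x = (253.52 − 254.24) / (300347 − 300142) = -0.003512
∂h/∂y = (255.15 − 254.24) / (3970279 − 3970429) = -0.006067
Head at (300067, 3970384) = 254.24 + (-0.003512)·(-75) + (-0.006067)·(-45) = 254.78 m.
That is higher than the 254.24 m at OW-A, so the point is upgradient.

upgradient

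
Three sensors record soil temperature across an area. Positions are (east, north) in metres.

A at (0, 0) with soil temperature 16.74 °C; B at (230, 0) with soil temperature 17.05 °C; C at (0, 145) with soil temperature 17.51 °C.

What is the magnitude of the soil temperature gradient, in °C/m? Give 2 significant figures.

∂T/∂x = (17.05 − 16.74) / (230 − 0) = +0.001348
∂T/∂y = (17.51 − 16.74) / (145 − 0) = +0.005310
|∇f| = √(0.001348² + 0.005310²) = 0.005478 °C/m

0.0055 °C/m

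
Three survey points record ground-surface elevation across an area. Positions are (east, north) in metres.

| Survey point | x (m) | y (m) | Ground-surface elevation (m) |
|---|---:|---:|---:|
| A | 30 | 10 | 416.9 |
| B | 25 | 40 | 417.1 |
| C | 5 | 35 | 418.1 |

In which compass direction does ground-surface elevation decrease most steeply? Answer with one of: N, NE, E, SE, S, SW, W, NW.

Taking A as reference: B−A = (-5, 30, +0.2); C−A = (-25, 25, +1.2).
Determinant of the coordinate differences = (-5)·25 − (-25)·30 = 625.
∂z/∂x = [(+0.2)·25 − (+1.2)·30] / 625 = -0.04960
∂z/∂y = [(-5)·(+1.2) − (-25)·(+0.2)] / 625 = -0.001600
Steepest decrease is along −∇f = (+0.04960 E, +0.001600 N) → east.

E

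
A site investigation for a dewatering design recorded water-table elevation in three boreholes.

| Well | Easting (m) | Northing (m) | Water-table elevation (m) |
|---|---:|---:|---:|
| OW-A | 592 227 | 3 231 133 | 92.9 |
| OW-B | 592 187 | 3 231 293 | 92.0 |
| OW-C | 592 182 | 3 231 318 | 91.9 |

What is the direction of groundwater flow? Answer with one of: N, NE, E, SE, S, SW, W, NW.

Three-point gradient (reference OW-A): Δ to OW-B = (-40, 160, -0.9), Δ to OW-C = (-45, 185, -1.0).
∂h/∂x = +0.03250, ∂h/∂y = +0.002500 (det = -200).
Flow = −∇h = (-0.03250 east, -0.002500 north), which points west.

W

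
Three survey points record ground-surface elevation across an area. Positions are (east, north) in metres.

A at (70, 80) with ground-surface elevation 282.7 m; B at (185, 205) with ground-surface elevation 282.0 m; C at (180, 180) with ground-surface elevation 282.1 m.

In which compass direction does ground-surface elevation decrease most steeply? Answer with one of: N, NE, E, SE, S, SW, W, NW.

NE

Three-point gradient (reference A): Δ to B = (115, 125, -0.7), Δ to C = (110, 100, -0.6).
∂z/∂x = -0.002222, ∂z/∂y = -0.003556 (det = -2250).
Steepest decrease is along −∇f = (+0.002222 E, +0.003556 N) → northeast.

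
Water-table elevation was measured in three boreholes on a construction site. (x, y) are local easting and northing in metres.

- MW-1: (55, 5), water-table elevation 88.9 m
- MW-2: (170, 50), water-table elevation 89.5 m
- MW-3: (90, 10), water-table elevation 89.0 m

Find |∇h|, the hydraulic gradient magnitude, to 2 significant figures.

With h = a·x + b·y + c and MW-1 as origin, the differences give:
  115·a + 45·b = +0.6
  35·a + 5·b = +0.1
Eliminate b (×5 and ×45, subtract): -1000·a = -1.50 → a = ∂h/∂x = +0.001500
Back-substitute: b = ∂h/∂y = +0.009500.
|∇h| = √(0.001500² + 0.009500²) = 0.009618

0.0096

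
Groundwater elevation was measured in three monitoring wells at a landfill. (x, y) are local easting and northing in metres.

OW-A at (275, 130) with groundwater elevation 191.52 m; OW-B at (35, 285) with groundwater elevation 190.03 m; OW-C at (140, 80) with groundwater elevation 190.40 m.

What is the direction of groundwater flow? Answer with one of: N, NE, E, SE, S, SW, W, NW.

W

With h = a·x + b·y + c and OW-A as origin, the differences give:
  (-240)·a + 155·b = -1.49
  (-135)·a + (-50)·b = -1.12
Eliminate b (×(-50) and ×155, subtract): 32925·a = 248.100 → a = ∂h/∂x = +0.007535
Back-substitute: b = ∂h/∂y = +0.002055.
Flow = −∇h = (-0.007535 east, -0.002055 north), which points west.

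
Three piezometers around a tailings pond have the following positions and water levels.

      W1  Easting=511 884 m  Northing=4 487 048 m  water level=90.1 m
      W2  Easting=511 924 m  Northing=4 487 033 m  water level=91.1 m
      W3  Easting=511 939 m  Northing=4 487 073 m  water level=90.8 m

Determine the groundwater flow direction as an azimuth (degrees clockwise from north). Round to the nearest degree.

307°

Differences from W1: to W2 (Δx, Δy, Δh) = (40, -15, +1.0); to W3 = (55, 25, +0.7).
Solve a·Δx + b·Δy = Δh: det = 40·25 − 55·(-15) = 1825.
∂h/∂x = [(+1.0)·25 − (+0.7)·(-15)] / 1825 = +0.01945
∂h/∂y = [40·(+0.7) − 55·(+1.0)] / 1825 = -0.01479
Flow direction (−∇h) has components (-0.01945 E, +0.01479 N).
Azimuth = atan2(E, N) = atan2(-0.01945, +0.01479) = 307.3° ≈ 307°.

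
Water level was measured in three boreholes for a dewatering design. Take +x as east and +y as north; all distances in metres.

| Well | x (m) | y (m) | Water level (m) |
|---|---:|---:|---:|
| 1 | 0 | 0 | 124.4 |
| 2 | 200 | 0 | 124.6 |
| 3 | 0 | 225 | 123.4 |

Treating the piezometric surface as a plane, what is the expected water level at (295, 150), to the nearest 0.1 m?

∂h/∂x = (124.6 − 124.4) / (200 − 0) = +0.0010000
∂h/∂y = (123.4 − 124.4) / (225 − 0) = -0.004444
h(295, 150) = 124.4 + (+0.0010000)·(295) + (-0.004444)·(150) = 124.4 +0.295 -0.667 = 124.028 m.

124.0 m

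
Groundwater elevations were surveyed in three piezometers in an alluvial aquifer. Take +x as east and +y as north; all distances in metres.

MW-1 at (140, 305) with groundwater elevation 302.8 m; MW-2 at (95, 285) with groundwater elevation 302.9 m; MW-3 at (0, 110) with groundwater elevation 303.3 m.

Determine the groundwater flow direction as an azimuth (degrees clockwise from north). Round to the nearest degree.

Taking MW-1 as reference: MW-2−MW-1 = (-45, -20, +0.1); MW-3−MW-1 = (-140, -195, +0.5).
Solve a·Δx + b·Δy = Δh: det = (-45)·(-195) − (-140)·(-20) = 5975.
∂h/∂x = [(+0.1)·(-195) − (+0.5)·(-20)] / 5975 = -0.001590
∂h/∂y = [(-45)·(+0.5) − (-140)·(+0.1)] / 5975 = -0.001423
Flow direction (−∇h) has components (+0.001590 E, +0.001423 N).
Azimuth = atan2(E, N) = atan2(+0.001590, +0.001423) = 48.2° ≈ 048°.

048°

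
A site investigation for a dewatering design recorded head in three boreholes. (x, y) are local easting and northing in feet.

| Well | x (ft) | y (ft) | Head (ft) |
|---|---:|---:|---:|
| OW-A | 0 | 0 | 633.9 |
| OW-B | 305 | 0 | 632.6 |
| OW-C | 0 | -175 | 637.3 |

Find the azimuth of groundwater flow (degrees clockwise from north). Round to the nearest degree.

012°

∂h/∂x = (632.6 − 633.9) / (305 − 0) = -0.004262
∂h/∂y = (637.3 − 633.9) / (-175 − 0) = -0.01943
Flow direction (−∇h) has components (+0.004262 E, +0.01943 N).
Azimuth = atan2(E, N) = atan2(+0.004262, +0.01943) = 12.4° ≈ 012°.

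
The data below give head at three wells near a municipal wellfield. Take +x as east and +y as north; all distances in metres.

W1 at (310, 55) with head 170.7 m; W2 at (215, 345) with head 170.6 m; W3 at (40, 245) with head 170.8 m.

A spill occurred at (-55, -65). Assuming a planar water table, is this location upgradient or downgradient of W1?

With h = a·x + b·y + c and W1 as origin, the differences give:
  (-95)·a + 290·b = -0.1
  (-270)·a + 190·b = +0.1
Eliminate b (×190 and ×290, subtract): 60250·a = -48.00 → a = ∂h/∂x = -0.0007967
Back-substitute: b = ∂h/∂y = -0.0006058.
Head at (-55, -65) = 170.7 + (-0.0007967)·(-365) + (-0.0006058)·(-120) = 171.06 m.
That is higher than the 170.7 m at W1, so the point is upgradient.

upgradient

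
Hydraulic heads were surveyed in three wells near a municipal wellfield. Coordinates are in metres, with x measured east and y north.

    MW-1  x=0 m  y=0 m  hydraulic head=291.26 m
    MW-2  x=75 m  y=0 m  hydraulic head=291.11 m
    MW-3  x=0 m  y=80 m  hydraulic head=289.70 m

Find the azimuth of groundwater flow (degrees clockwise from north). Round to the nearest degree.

006°

∂h/∂x = (291.11 − 291.26) / (75 − 0) = -0.002000
∂h/∂y = (289.70 − 291.26) / (80 − 0) = -0.01950
Flow direction (−∇h) has components (+0.002000 E, +0.01950 N).
Azimuth = atan2(E, N) = atan2(+0.002000, +0.01950) = 5.9° ≈ 006°.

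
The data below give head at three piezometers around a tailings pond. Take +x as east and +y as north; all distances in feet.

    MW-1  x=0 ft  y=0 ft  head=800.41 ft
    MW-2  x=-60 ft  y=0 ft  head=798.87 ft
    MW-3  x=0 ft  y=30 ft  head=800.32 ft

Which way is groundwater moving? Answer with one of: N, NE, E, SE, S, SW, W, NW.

∂h/∂x = (798.87 − 800.41) / (-60 − 0) = +0.02567
∂h/∂y = (800.32 − 800.41) / (30 − 0) = -0.003000
Flow = −∇h = (-0.02567 east, +0.003000 north), which points west.

W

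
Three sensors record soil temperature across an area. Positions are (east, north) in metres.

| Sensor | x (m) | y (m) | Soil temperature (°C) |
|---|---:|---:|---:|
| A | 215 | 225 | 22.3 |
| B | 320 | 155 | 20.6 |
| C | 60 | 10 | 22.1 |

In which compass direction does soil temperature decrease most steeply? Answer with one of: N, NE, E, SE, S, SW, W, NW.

SE

Differences from A: to B (Δx, Δy, Δh) = (105, -70, -1.7); to C = (-155, -215, -0.2).
Determinant of the coordinate differences = 105·(-215) − (-155)·(-70) = -33425.
∂T/∂x = [(-1.7)·(-215) − (-0.2)·(-70)] / -33425 = -0.01052
∂T/∂y = [105·(-0.2) − (-155)·(-1.7)] / -33425 = +0.008512
Steepest decrease is along −∇f = (+0.01052 E, -0.008512 N) → southeast.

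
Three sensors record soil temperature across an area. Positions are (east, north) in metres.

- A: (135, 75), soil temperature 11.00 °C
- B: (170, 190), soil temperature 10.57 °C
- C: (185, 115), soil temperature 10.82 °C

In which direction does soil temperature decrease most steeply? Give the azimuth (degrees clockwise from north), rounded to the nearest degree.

013°

Differences from A: to B (Δx, Δy, Δh) = (35, 115, -0.43); to C = (50, 40, -0.18).
Solve a·Δx + b·Δy = ΔT: det = 35·40 − 50·115 = -4350.
∂T/∂x = [(-0.43)·40 − (-0.18)·115] / -4350 = -0.0008046
∂T/∂y = [35·(-0.18) − 50·(-0.43)] / -4350 = -0.003494
Steepest decrease is along −∇f: components (+0.0008046 E, +0.003494 N).
Azimuth = atan2(+0.0008046, +0.003494) = 13.0° ≈ 013°.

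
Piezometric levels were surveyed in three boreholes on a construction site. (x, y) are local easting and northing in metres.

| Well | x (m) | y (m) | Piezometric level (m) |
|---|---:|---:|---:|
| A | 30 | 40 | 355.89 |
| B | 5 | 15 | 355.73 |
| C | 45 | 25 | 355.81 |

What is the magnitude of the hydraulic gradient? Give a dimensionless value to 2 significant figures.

Differences from A: to B (Δx, Δy, Δh) = (-25, -25, -0.16); to C = (15, -15, -0.08).
Determinant of the coordinate differences = (-25)·(-15) − 15·(-25) = 750.
∂h/∂x = [(-0.16)·(-15) − (-0.08)·(-25)] / 750 = +0.0005333
∂h/∂y = [(-25)·(-0.08) − 15·(-0.16)] / 750 = +0.005867
|∇h| = √(0.0005333² + 0.005867²) = 0.005891

0.0059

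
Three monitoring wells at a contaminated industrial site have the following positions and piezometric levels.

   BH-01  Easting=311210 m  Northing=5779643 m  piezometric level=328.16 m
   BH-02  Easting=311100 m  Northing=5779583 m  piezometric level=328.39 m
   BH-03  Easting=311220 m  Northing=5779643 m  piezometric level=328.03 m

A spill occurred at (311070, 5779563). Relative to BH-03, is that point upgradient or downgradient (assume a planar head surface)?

Taking BH-01 as reference: BH-02−BH-01 = (-110, -60, +0.23); BH-03−BH-01 = (10, 0, -0.13).
Determinant of the coordinate differences = (-110)·0 − 10·(-60) = 600.
∂h/∂x = [(+0.23)·0 − (-0.13)·(-60)] / 600 = -0.01300
∂h/∂y = [(-110)·(-0.13) − 10·(+0.23)] / 600 = +0.02000
Head at (311070, 5779563) = 328.16 + (-0.01300)·(-140) + (+0.02000)·(-80) = 328.38 m.
That is higher than the 328.03 m at BH-03, so the point is upgradient.

upgradient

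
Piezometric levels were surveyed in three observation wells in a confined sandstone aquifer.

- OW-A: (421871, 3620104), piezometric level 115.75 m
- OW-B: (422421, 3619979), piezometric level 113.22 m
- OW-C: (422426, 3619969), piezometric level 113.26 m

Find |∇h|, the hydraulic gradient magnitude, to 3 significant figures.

0.00944

Taking OW-A as reference: OW-B−OW-A = (550, -125, -2.53); OW-C−OW-A = (555, -135, -2.49).
Solve a·Δx + b·Δy = Δh: det = 550·(-135) − 555·(-125) = -4875.
∂h/∂x = [(-2.53)·(-135) − (-2.49)·(-125)] / -4875 = -0.006215
∂h/∂y = [550·(-2.49) − 555·(-2.53)] / -4875 = -0.007108
|∇h| = √(-0.006215² + -0.007108²) = 0.009442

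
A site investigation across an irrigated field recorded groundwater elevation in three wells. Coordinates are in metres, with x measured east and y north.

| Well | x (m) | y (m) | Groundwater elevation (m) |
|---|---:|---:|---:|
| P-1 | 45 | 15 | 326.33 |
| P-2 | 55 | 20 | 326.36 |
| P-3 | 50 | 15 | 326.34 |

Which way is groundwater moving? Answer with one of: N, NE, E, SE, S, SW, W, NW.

Differences from P-1: to P-2 (Δx, Δy, Δh) = (10, 5, +0.03); to P-3 = (5, 0, +0.01).
Solve a·Δx + b·Δy = Δh: det = 10·0 − 5·5 = -25.
∂h/∂x = [(+0.03)·0 − (+0.01)·5] / -25 = +0.002000
∂h/∂y = [10·(+0.01) − 5·(+0.03)] / -25 = +0.002000
Flow = −∇h = (-0.002000 east, -0.002000 north), which points southwest.

SW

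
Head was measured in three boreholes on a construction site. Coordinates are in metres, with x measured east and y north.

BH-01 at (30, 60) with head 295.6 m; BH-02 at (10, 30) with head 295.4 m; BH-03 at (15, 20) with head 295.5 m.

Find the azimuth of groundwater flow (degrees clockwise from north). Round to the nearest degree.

With h = a·x + b·y + c and BH-01 as origin, the differences give:
  (-20)·a + (-30)·b = -0.2
  (-15)·a + (-40)·b = -0.1
Eliminate b (×(-40) and ×(-30), subtract): 350·a = 5.00 → a = ∂h/∂x = +0.01429
Back-substitute: b = ∂h/∂y = -0.002857.
Flow direction (−∇h) has components (-0.01429 E, +0.002857 N).
Azimuth = atan2(E, N) = atan2(-0.01429, +0.002857) = 281.3° ≈ 281°.

281°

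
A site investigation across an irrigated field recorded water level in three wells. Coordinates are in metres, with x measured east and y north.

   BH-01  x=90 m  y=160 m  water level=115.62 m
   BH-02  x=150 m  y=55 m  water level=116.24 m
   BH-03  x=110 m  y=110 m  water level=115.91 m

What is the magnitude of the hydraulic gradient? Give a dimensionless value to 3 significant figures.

0.00559

With h = a·x + b·y + c and BH-01 as origin, the differences give:
  60·a + (-105)·b = +0.62
  20·a + (-50)·b = +0.29
Eliminate b (×(-50) and ×(-105), subtract): -900·a = -0.550 → a = ∂h/∂x = +0.0006111
Back-substitute: b = ∂h/∂y = -0.005556.
|∇h| = √(0.0006111² + -0.005556²) = 0.00559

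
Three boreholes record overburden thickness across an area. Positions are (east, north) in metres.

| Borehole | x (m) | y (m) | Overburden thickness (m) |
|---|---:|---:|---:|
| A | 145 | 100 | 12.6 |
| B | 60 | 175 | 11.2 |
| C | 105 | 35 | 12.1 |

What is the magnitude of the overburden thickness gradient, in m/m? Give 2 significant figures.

Differences from A: to B (Δx, Δy, Δh) = (-85, 75, -1.4); to C = (-40, -65, -0.5).
Determinant of the coordinate differences = (-85)·(-65) − (-40)·75 = 8525.
∂d/∂x = [(-1.4)·(-65) − (-0.5)·75] / 8525 = +0.01507
∂d/∂y = [(-85)·(-0.5) − (-40)·(-1.4)] / 8525 = -0.001584
|∇f| = √(0.01507² + -0.001584²) = 0.01515 m/m

0.015 m/m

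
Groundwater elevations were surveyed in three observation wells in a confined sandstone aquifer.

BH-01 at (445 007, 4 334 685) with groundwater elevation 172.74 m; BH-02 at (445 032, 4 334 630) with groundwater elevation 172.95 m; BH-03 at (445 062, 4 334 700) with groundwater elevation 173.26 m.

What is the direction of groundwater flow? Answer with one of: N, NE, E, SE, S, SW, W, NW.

W

Three-point gradient (reference BH-01): Δ to BH-02 = (25, -55, +0.21), Δ to BH-03 = (55, 15, +0.52).
∂h/∂x = +0.009338, ∂h/∂y = +0.0004265 (det = 3400).
Flow = −∇h = (-0.009338 east, -0.0004265 north), which points west.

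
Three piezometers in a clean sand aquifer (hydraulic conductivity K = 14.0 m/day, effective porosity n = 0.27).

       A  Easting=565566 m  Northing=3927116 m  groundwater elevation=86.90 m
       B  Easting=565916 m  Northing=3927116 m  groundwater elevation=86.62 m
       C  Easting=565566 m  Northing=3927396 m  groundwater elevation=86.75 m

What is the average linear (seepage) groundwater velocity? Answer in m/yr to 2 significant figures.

∂h/∂x = (86.62 − 86.90) / (565916 − 565566) = -0.0008000
∂h/∂y = (86.75 − 86.90) / (3927396 − 3927116) = -0.0005357
|∇h| = √(-0.0008000² + -0.0005357²) = 0.0009628
Seepage velocity v = K·i/n = 14.0 × 0.0009628 / 0.27 = 0.04992 m/day = 18.23 m/yr.

18 m/yr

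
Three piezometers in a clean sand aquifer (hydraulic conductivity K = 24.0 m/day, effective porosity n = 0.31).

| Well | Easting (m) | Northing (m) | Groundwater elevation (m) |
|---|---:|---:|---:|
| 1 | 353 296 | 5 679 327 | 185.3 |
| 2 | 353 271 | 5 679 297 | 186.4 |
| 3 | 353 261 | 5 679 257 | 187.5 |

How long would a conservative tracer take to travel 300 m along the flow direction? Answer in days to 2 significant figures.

140 days

Differences from 1: to 2 (Δx, Δy, Δh) = (-25, -30, +1.1); to 3 = (-35, -70, +2.2).
Determinant of the coordinate differences = (-25)·(-70) − (-35)·(-30) = 700.
∂h/∂x = [(+1.1)·(-70) − (+2.2)·(-30)] / 700 = -0.01571
∂h/∂y = [(-25)·(+2.2) − (-35)·(+1.1)] / 700 = -0.02357
|∇h| = √(-0.01571² + -0.02357²) = 0.02833
Seepage velocity v = K·i/n = 24.0 × 0.02833 / 0.31 = 2.193 m/day.
t = 300 / 2.193 = 136.8 days.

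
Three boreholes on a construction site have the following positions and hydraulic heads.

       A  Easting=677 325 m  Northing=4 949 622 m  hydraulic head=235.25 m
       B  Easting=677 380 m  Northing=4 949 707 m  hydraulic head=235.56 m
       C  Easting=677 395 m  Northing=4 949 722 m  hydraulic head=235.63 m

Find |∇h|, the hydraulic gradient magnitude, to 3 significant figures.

0.00339

Taking A as reference: B−A = (55, 85, +0.31); C−A = (70, 100, +0.38).
Determinant of the coordinate differences = 55·100 − 70·85 = -450.
∂h/∂x = [(+0.31)·100 − (+0.38)·85] / -450 = +0.002889
∂h/∂y = [55·(+0.38) − 70·(+0.31)] / -450 = +0.001778
|∇h| = √(0.002889² + 0.001778²) = 0.003392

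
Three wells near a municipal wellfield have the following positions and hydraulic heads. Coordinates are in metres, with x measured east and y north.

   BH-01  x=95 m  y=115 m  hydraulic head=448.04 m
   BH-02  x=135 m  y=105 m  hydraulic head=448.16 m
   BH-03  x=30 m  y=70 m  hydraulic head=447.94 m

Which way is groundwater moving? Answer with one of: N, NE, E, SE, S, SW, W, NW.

NW

With h = a·x + b·y + c and BH-01 as origin, the differences give:
  40·a + (-10)·b = +0.12
  (-65)·a + (-45)·b = -0.10
Eliminate b (×(-45) and ×(-10), subtract): -2450·a = -6.400 → a = ∂h/∂x = +0.002612
Back-substitute: b = ∂h/∂y = -0.001551.
Flow = −∇h = (-0.002612 east, +0.001551 north), which points northwest.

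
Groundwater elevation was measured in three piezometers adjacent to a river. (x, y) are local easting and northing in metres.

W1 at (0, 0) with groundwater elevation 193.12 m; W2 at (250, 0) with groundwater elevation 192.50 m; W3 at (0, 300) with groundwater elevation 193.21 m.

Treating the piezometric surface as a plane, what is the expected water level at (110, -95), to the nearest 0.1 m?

192.8 m

∂h/∂x = (192.50 − 193.12) / (250 − 0) = -0.002480
∂h/∂y = (193.21 − 193.12) / (300 − 0) = +0.0003000
h(110, -95) = 193.12 + (-0.002480)·(110) + (+0.0003000)·(-95) = 193.12 -0.273 -0.029 = 192.819 m.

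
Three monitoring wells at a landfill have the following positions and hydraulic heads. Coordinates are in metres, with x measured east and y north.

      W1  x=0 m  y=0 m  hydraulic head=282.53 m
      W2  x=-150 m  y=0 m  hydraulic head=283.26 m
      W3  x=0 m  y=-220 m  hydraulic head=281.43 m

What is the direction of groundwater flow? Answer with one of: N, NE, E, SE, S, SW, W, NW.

∂h/∂x = (283.26 − 282.53) / (-150 − 0) = -0.004867
∂h/∂y = (281.43 − 282.53) / (-220 − 0) = +0.005000
Flow = −∇h = (+0.004867 east, -0.005000 north), which points southeast.

SE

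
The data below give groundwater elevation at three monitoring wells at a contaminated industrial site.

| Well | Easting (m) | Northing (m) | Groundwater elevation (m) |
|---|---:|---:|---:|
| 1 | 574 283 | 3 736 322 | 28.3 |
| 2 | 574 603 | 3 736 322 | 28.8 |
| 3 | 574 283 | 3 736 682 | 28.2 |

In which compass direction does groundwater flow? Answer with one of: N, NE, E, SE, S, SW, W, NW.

∂h/∂x = (28.8 − 28.3) / (574603 − 574283) = +0.001563
∂h/∂y = (28.2 − 28.3) / (3736682 − 3736322) = -0.0002778
Flow = −∇h = (-0.001563 east, +0.0002778 north), which points west.

W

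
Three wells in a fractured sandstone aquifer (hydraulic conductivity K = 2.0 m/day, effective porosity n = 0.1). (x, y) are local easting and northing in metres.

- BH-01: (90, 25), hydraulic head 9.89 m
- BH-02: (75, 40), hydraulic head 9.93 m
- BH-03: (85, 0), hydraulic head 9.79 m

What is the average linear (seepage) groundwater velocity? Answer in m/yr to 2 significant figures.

29 m/yr

Three-point gradient (reference BH-01): Δ to BH-02 = (-15, 15, +0.04), Δ to BH-03 = (-5, -25, -0.10).
∂h/∂x = +0.001111, ∂h/∂y = +0.003778 (det = 450).
|∇h| = √(0.001111² + 0.003778²) = 0.003938
Seepage velocity v = K·i/n = 2.0 × 0.003938 / 0.1 = 0.07876 m/day = 28.77 m/yr.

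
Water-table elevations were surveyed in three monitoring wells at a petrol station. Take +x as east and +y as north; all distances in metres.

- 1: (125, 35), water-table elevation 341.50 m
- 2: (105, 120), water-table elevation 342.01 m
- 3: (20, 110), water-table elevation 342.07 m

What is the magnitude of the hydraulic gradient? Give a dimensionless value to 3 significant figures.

0.00584

Differences from 1: to 2 (Δx, Δy, Δh) = (-20, 85, +0.51); to 3 = (-105, 75, +0.57).
Solve a·Δx + b·Δy = Δh: det = (-20)·75 − (-105)·85 = 7425.
∂h/∂x = [(+0.51)·75 − (+0.57)·85] / 7425 = -0.001374
∂h/∂y = [(-20)·(+0.57) − (-105)·(+0.51)] / 7425 = +0.005677
|∇h| = √(-0.001374² + 0.005677²) = 0.005841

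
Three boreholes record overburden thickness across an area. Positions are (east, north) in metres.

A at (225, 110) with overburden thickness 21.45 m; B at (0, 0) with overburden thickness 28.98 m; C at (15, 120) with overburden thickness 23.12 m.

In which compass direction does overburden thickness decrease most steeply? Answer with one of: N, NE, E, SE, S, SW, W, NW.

Differences from A: to B (Δx, Δy, Δh) = (-225, -110, +7.53); to C = (-210, 10, +1.67).
Solve a·Δx + b·Δy = Δd: det = (-225)·10 − (-210)·(-110) = -25350.
∂d/∂x = [(+7.53)·10 − (+1.67)·(-110)] / -25350 = -0.01022
∂d/∂y = [(-225)·(+1.67) − (-210)·(+7.53)] / -25350 = -0.04756
Steepest decrease is along −∇f = (+0.01022 E, +0.04756 N) → north.

N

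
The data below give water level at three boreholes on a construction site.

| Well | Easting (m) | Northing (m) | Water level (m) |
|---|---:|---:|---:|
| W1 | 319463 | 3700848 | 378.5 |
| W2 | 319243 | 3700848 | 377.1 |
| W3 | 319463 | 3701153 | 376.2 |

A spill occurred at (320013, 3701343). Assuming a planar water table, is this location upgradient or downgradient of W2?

upgradient

∂h/∂x = (377.1 − 378.5) / (319243 − 319463) = +0.006364
∂h/∂y = (376.2 − 378.5) / (3701153 − 3700848) = -0.007541
Head at (320013, 3701343) = 378.5 + (+0.006364)·(550) + (-0.007541)·(495) = 378.27 m.
That is higher than the 377.1 m at W2, so the point is upgradient.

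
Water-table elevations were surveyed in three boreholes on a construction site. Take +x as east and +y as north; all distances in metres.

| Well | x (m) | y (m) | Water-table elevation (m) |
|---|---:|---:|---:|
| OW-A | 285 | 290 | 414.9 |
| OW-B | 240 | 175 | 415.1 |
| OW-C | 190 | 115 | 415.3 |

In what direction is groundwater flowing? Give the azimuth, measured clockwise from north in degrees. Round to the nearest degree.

Taking OW-A as reference: OW-B−OW-A = (-45, -115, +0.2); OW-C−OW-A = (-95, -175, +0.4).
Solve a·Δx + b·Δy = Δh: det = (-45)·(-175) − (-95)·(-115) = -3050.
∂h/∂x = [(+0.2)·(-175) − (+0.4)·(-115)] / -3050 = -0.003607
∂h/∂y = [(-45)·(+0.4) − (-95)·(+0.2)] / -3050 = -0.0003279
Flow direction (−∇h) has components (+0.003607 E, +0.0003279 N).
Azimuth = atan2(E, N) = atan2(+0.003607, +0.0003279) = 84.8° ≈ 085°.

085°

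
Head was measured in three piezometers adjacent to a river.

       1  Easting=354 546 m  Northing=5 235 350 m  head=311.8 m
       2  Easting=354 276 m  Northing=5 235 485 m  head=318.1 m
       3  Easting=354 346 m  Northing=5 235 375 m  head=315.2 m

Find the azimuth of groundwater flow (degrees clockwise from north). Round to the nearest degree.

139°

With h = a·x + b·y + c and 1 as origin, the differences give:
  (-270)·a + 135·b = +6.3
  (-200)·a + 25·b = +3.4
Eliminate b (×25 and ×135, subtract): 20250·a = -301.50 → a = ∂h/∂x = -0.01489
Back-substitute: b = ∂h/∂y = +0.01689.
Flow direction (−∇h) has components (+0.01489 E, -0.01689 N).
Azimuth = atan2(E, N) = atan2(+0.01489, -0.01689) = 138.6° ≈ 139°.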